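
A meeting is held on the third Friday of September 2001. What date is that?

September 21, 2001

September 1, 2001 is a Saturday.
The first Friday is therefore September 7 (6 days later).
The third Friday is 7 + 2×7 = September 21.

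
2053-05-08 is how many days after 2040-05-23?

May 23, 2040 → May 23, 2041: 365 days.
May 23, 2041 → May 23, 2042: 365 days.
May 23, 2042 → May 23, 2043: 365 days.
May 23, 2043 → May 23, 2044: 366 days (Feb 29, 2044 is in that span).
May 23, 2044 → May 23, 2045: 365 days.
May 23, 2045 → May 23, 2046: 365 days.
May 23, 2046 → May 23, 2047: 365 days.
May 23, 2047 → May 23, 2048: 366 days (Feb 29, 2048 is in that span).
May 23, 2048 → May 23, 2049: 365 days.
May 23, 2049 → May 23, 2050: 365 days.
May 23, 2050 → May 23, 2051: 365 days.
May 23, 2051 → May 23, 2052: 366 days (Feb 29, 2052 is in that span).
May 23, 2052 → Jun 23, 2052: 31 days (May has 31).
Jun 23, 2052 → Jul 23, 2052: 30 days (June has 30).
Jul 23, 2052 → Aug 23, 2052: 31 days (July has 31).
Aug 23, 2052 → Sep 23, 2052: 31 days (August has 31).
Sep 23, 2052 → Oct 23, 2052: 30 days (September has 30).
Oct 23, 2052 → Nov 23, 2052: 31 days (October has 31).
Nov 23, 2052 → Dec 23, 2052: 30 days (November has 30).
Dec 23, 2052 → Jan 23, 2053: 31 days (December has 31).
Jan 23, 2053 → Feb 23, 2053: 31 days (January has 31).
Feb 23, 2053 → Mar 23, 2053: 28 days (February has 28).
Mar 23, 2053 → Apr 23, 2053: 31 days (March has 31).
Apr 23, 2053 → May 8, 2053: 15 days.
Total: 4733 days.

4733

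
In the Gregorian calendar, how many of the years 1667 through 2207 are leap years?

Multiples of 4 in [1667,2207]: 135.
Of those, multiples of 100: 6 (not leap unless ÷400).
Multiples of 400: 1.
Leap years = 135 − 6 + 1 = 130.

130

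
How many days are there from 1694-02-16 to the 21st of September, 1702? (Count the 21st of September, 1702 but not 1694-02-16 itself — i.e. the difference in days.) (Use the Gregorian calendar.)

3138

Feb 16, 1694 → Feb 16, 1695: 365 days.
Feb 16, 1695 → Feb 16, 1696: 365 days.
Feb 16, 1696 → Feb 16, 1697: 366 days (Feb 29, 1696 is in that span).
Feb 16, 1697 → Feb 16, 1698: 365 days.
Feb 16, 1698 → Feb 16, 1699: 365 days.
Feb 16, 1699 → Feb 16, 1700: 365 days.
Feb 16, 1700 → Feb 16, 1701: 365 days.
Feb 16, 1701 → Feb 16, 1702: 365 days.
Feb 16, 1702 → Mar 16, 1702: 28 days (February has 28).
Mar 16, 1702 → Apr 16, 1702: 31 days (March has 31).
Apr 16, 1702 → May 16, 1702: 30 days (April has 30).
May 16, 1702 → Jun 16, 1702: 31 days (May has 31).
Jun 16, 1702 → Jul 16, 1702: 30 days (June has 30).
Jul 16, 1702 → Aug 16, 1702: 31 days (July has 31).
Aug 16, 1702 → Sep 16, 1702: 31 days (August has 31).
Sep 16, 1702 → Sep 21, 1702: 5 days.
Total: 3138 days.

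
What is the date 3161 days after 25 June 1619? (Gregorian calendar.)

+366 (one year; includes Feb 29, 1620) → Jun 25, 1620 (2795 left).
+365 (one year) → Jun 25, 1621 (2430 left).
+365 (one year) → Jun 25, 1622 (2065 left).
+365 (one year) → Jun 25, 1623 (1700 left).
+366 (one year; includes Feb 29, 1624) → Jun 25, 1624 (1334 left).
+365 (one year) → Jun 25, 1625 (969 left).
+365 (one year) → Jun 25, 1626 (604 left).
+365 (one year) → Jun 25, 1627 (239 left).
Jun has 30 days: +6 → Jul 1, 1627 (233 left).
Jul has 31 days: +31 → Aug 1, 1627 (202 left).
Aug has 31 days: +31 → Sep 1, 1627 (171 left).
Sep has 30 days: +30 → Oct 1, 1627 (141 left).
Oct has 31 days: +31 → Nov 1, 1627 (110 left).
Nov has 30 days: +30 → Dec 1, 1627 (80 left).
Dec has 31 days: +31 → Jan 1, 1628 (49 left).
Jan has 31 days: +31 → Feb 1, 1628 (18 left).
+18 → Feb 19, 1628.

February 19, 1628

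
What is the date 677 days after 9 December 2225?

+365 (one year) → Dec 9, 2226 (312 left).
Dec has 31 days: +23 → Jan 1, 2227 (289 left).
Jan has 31 days: +31 → Feb 1, 2227 (258 left).
Feb has 28 days: +28 → Mar 1, 2227 (230 left).
Mar has 31 days: +31 → Apr 1, 2227 (199 left).
Apr has 30 days: +30 → May 1, 2227 (169 left).
May has 31 days: +31 → Jun 1, 2227 (138 left).
Jun has 30 days: +30 → Jul 1, 2227 (108 left).
Jul has 31 days: +31 → Aug 1, 2227 (77 left).
Aug has 31 days: +31 → Sep 1, 2227 (46 left).
Sep has 30 days: +30 → Oct 1, 2227 (16 left).
+16 → Oct 17, 2227.

October 17, 2227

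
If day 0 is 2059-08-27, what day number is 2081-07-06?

7984

Aug 27, 2059 → Aug 27, 2060: 366 days (Feb 29, 2060 is in that span).
Aug 27, 2060 → Aug 27, 2061: 365 days.
Aug 27, 2061 → Aug 27, 2062: 365 days.
Aug 27, 2062 → Aug 27, 2063: 365 days.
Aug 27, 2063 → Aug 27, 2064: 366 days (Feb 29, 2064 is in that span).
Aug 27, 2064 → Aug 27, 2065: 365 days.
Aug 27, 2065 → Aug 27, 2066: 365 days.
Aug 27, 2066 → Aug 27, 2067: 365 days.
Aug 27, 2067 → Aug 27, 2068: 366 days (Feb 29, 2068 is in that span).
Aug 27, 2068 → Aug 27, 2069: 365 days.
Aug 27, 2069 → Aug 27, 2070: 365 days.
Aug 27, 2070 → Aug 27, 2071: 365 days.
Aug 27, 2071 → Aug 27, 2072: 366 days (Feb 29, 2072 is in that span).
Aug 27, 2072 → Aug 27, 2073: 365 days.
Aug 27, 2073 → Aug 27, 2074: 365 days.
Aug 27, 2074 → Aug 27, 2075: 365 days.
Aug 27, 2075 → Aug 27, 2076: 366 days (Feb 29, 2076 is in that span).
Aug 27, 2076 → Aug 27, 2077: 365 days.
Aug 27, 2077 → Aug 27, 2078: 365 days.
Aug 27, 2078 → Aug 27, 2079: 365 days.
Aug 27, 2079 → Aug 27, 2080: 366 days (Feb 29, 2080 is in that span).
Aug 27, 2080 → Sep 27, 2080: 31 days (August has 31).
Sep 27, 2080 → Oct 27, 2080: 30 days (September has 30).
Oct 27, 2080 → Nov 27, 2080: 31 days (October has 31).
Nov 27, 2080 → Dec 27, 2080: 30 days (November has 30).
Dec 27, 2080 → Jan 27, 2081: 31 days (December has 31).
Jan 27, 2081 → Feb 27, 2081: 31 days (January has 31).
Feb 27, 2081 → Mar 27, 2081: 28 days (February has 28).
Mar 27, 2081 → Apr 27, 2081: 31 days (March has 31).
Apr 27, 2081 → May 27, 2081: 30 days (April has 30).
May 27, 2081 → Jun 27, 2081: 31 days (May has 31).
Jun 27, 2081 → Jul 6, 2081: 9 days.
Total: 7984 days.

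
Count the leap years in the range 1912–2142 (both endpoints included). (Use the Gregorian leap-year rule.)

57

Multiples of 4 in [1912,2142]: 58.
Of those, multiples of 100: 2 (not leap unless ÷400).
Multiples of 400: 1.
Leap years = 58 − 2 + 1 = 57.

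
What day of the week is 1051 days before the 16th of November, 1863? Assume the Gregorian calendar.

Nov 16, 1863 is a Monday.
1051 mod 7 = 1, so 1051 days before a Monday is Monday − 1 = Sunday.

Sunday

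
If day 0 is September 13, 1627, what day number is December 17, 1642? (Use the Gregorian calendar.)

5574

Sep 13, 1627 → Sep 13, 1628: 366 days (Feb 29, 1628 is in that span).
Sep 13, 1628 → Sep 13, 1629: 365 days.
Sep 13, 1629 → Sep 13, 1630: 365 days.
Sep 13, 1630 → Sep 13, 1631: 365 days.
Sep 13, 1631 → Sep 13, 1632: 366 days (Feb 29, 1632 is in that span).
Sep 13, 1632 → Sep 13, 1633: 365 days.
Sep 13, 1633 → Sep 13, 1634: 365 days.
Sep 13, 1634 → Sep 13, 1635: 365 days.
Sep 13, 1635 → Sep 13, 1636: 366 days (Feb 29, 1636 is in that span).
Sep 13, 1636 → Sep 13, 1637: 365 days.
Sep 13, 1637 → Sep 13, 1638: 365 days.
Sep 13, 1638 → Sep 13, 1639: 365 days.
Sep 13, 1639 → Sep 13, 1640: 366 days (Feb 29, 1640 is in that span).
Sep 13, 1640 → Sep 13, 1641: 365 days.
Sep 13, 1641 → Sep 13, 1642: 365 days.
Sep 13, 1642 → Oct 13, 1642: 30 days (September has 30).
Oct 13, 1642 → Nov 13, 1642: 31 days (October has 31).
Nov 13, 1642 → Dec 13, 1642: 30 days (November has 30).
Dec 13, 1642 → Dec 17, 1642: 4 days.
Total: 5574 days.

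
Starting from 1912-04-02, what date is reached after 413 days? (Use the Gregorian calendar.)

+365 (one year) → Apr 2, 1913 (48 left).
Apr has 30 days: +29 → May 1, 1913 (19 left).
+19 → May 20, 1913.

May 20, 1913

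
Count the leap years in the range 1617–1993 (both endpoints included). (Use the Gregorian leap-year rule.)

Multiples of 4 in [1617,1993]: 94.
Of those, multiples of 100: 3 (not leap unless ÷400).
Multiples of 400: 0.
Leap years = 94 − 3 + 0 = 91.

91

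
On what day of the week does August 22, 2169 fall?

Tuesday

Doomsday rule: the anchor day for the 2100s is Sunday. For year 69: 69÷12 = 5 r 9, and 9÷4 = 2, so 5+9+2 = 16.
Sunday + 16 ≡ Tuesday — that's 2169's doomsday.
In August the doomsday date is Aug 8.
Aug 22 is 14 days after Aug 8; 14 mod 7 = 0, so Tuesday + 0 = Tuesday.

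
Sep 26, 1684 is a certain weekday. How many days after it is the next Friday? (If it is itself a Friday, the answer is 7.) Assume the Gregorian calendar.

3

Sep 26, 1684 is a Tuesday.
From Tuesday to the next Friday is 3 days.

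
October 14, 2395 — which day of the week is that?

Doomsday rule: the anchor day for the 2300s is Wednesday. For year 95: 95÷12 = 7 r 11, and 11÷4 = 2, so 7+11+2 = 20.
Wednesday + 20 ≡ Tuesday — that's 2395's doomsday.
In October the doomsday date is Oct 10.
Oct 14 is 4 days after Oct 10; 4 mod 7 = 4, so Tuesday + 4 = Saturday.

Saturday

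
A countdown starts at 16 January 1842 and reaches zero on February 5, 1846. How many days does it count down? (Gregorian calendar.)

Jan 16, 1842 → Jan 16, 1843: 365 days.
Jan 16, 1843 → Jan 16, 1844: 365 days.
Jan 16, 1844 → Jan 16, 1845: 366 days (Feb 29, 1844 is in that span).
Jan 16, 1845 → Feb 16, 1845: 31 days (January has 31).
Feb 16, 1845 → Mar 16, 1845: 28 days (February has 28).
Mar 16, 1845 → Apr 16, 1845: 31 days (March has 31).
Apr 16, 1845 → May 16, 1845: 30 days (April has 30).
May 16, 1845 → Jun 16, 1845: 31 days (May has 31).
Jun 16, 1845 → Jul 16, 1845: 30 days (June has 30).
Jul 16, 1845 → Aug 16, 1845: 31 days (July has 31).
Aug 16, 1845 → Sep 16, 1845: 31 days (August has 31).
Sep 16, 1845 → Oct 16, 1845: 30 days (September has 30).
Oct 16, 1845 → Nov 16, 1845: 31 days (October has 31).
Nov 16, 1845 → Dec 16, 1845: 30 days (November has 30).
Dec 16, 1845 → Jan 16, 1846: 31 days (December has 31).
Jan 16, 1846 → Feb 5, 1846: 20 days.
Total: 1481 days.

1481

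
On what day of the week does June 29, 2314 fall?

Monday

Doomsday rule: the anchor day for the 2300s is Wednesday. For year 14: 14÷12 = 1 r 2, and 2÷4 = 0, so 1+2+0 = 3.
Wednesday + 3 ≡ Saturday — that's 2314's doomsday.
In June the doomsday date is Jun 6.
Jun 29 is 23 days after Jun 6; 23 mod 7 = 2, so Saturday + 2 = Monday.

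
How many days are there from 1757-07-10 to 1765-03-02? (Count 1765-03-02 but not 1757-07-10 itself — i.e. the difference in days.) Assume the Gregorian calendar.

2792

Jul 10, 1757 → Jul 10, 1758: 365 days.
Jul 10, 1758 → Jul 10, 1759: 365 days.
Jul 10, 1759 → Jul 10, 1760: 366 days (Feb 29, 1760 is in that span).
Jul 10, 1760 → Jul 10, 1761: 365 days.
Jul 10, 1761 → Jul 10, 1762: 365 days.
Jul 10, 1762 → Jul 10, 1763: 365 days.
Jul 10, 1763 → Jul 10, 1764: 366 days (Feb 29, 1764 is in that span).
Jul 10, 1764 → Aug 10, 1764: 31 days (July has 31).
Aug 10, 1764 → Sep 10, 1764: 31 days (August has 31).
Sep 10, 1764 → Oct 10, 1764: 30 days (September has 30).
Oct 10, 1764 → Nov 10, 1764: 31 days (October has 31).
Nov 10, 1764 → Dec 10, 1764: 30 days (November has 30).
Dec 10, 1764 → Jan 10, 1765: 31 days (December has 31).
Jan 10, 1765 → Feb 10, 1765: 31 days (January has 31).
Feb 10, 1765 → Mar 2, 1765: 20 days.
Total: 2792 days.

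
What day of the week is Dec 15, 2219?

Doomsday rule: the anchor day for the 2200s is Friday. For year 19: 19÷12 = 1 r 7, and 7÷4 = 1, so 1+7+1 = 9.
Friday + 9 ≡ Sunday — that's 2219's doomsday.
In December the doomsday date is Dec 12.
Dec 15 is 3 days after Dec 12; 3 mod 7 = 3, so Sunday + 3 = Wednesday.

Wednesday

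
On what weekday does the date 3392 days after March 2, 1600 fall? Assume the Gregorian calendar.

Monday

First find the weekday of Mar 2, 1600. Doomsday rule: the anchor day for the 1600s is Tuesday. For year 00: 0÷12 = 0 r 0, and 0÷4 = 0, so 0+0+0 = 0.
Tuesday + 0 ≡ Tuesday — that's 1600's doomsday.
In March the doomsday date is Mar 14.
Mar 2 is 12 days before Mar 14; 12 mod 7 = 5, so Tuesday − 5 = Thursday.
3392 mod 7 = 4, so 3392 days after a Thursday is Thursday + 4 = Monday.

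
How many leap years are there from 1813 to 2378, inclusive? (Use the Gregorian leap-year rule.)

Multiples of 4 in [1813,2378]: 141.
Of those, multiples of 100: 5 (not leap unless ÷400).
Multiples of 400: 1.
Leap years = 141 − 5 + 1 = 137.

137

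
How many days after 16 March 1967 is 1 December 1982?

Mar 16, 1967 → Mar 16, 1968: 366 days (Feb 29, 1968 is in that span).
Mar 16, 1968 → Mar 16, 1969: 365 days.
Mar 16, 1969 → Mar 16, 1970: 365 days.
Mar 16, 1970 → Mar 16, 1971: 365 days.
Mar 16, 1971 → Mar 16, 1972: 366 days (Feb 29, 1972 is in that span).
Mar 16, 1972 → Mar 16, 1973: 365 days.
Mar 16, 1973 → Mar 16, 1974: 365 days.
Mar 16, 1974 → Mar 16, 1975: 365 days.
Mar 16, 1975 → Mar 16, 1976: 366 days (Feb 29, 1976 is in that span).
Mar 16, 1976 → Mar 16, 1977: 365 days.
Mar 16, 1977 → Mar 16, 1978: 365 days.
Mar 16, 1978 → Mar 16, 1979: 365 days.
Mar 16, 1979 → Mar 16, 1980: 366 days (Feb 29, 1980 is in that span).
Mar 16, 1980 → Mar 16, 1981: 365 days.
Mar 16, 1981 → Mar 16, 1982: 365 days.
Mar 16, 1982 → Apr 16, 1982: 31 days (March has 31).
Apr 16, 1982 → May 16, 1982: 30 days (April has 30).
May 16, 1982 → Jun 16, 1982: 31 days (May has 31).
Jun 16, 1982 → Jul 16, 1982: 30 days (June has 30).
Jul 16, 1982 → Aug 16, 1982: 31 days (July has 31).
Aug 16, 1982 → Sep 16, 1982: 31 days (August has 31).
Sep 16, 1982 → Oct 16, 1982: 30 days (September has 30).
Oct 16, 1982 → Nov 16, 1982: 31 days (October has 31).
Nov 16, 1982 → Dec 1, 1982: 15 days.
Total: 5739 days.

5739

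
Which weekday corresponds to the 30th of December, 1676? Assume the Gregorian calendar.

Doomsday rule: the anchor day for the 1600s is Tuesday. For year 76: 76÷12 = 6 r 4, and 4÷4 = 1, so 6+4+1 = 11.
Tuesday + 11 ≡ Saturday — that's 1676's doomsday.
In December the doomsday date is Dec 12.
Dec 30 is 18 days after Dec 12; 18 mod 7 = 4, so Saturday + 4 = Wednesday.

Wednesday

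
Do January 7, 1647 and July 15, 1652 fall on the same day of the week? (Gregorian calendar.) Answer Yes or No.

Yes

From Jan 7, 1647 to Jul 15, 1652 is 2016 days.
2016 mod 7 = 0, so they are the same weekday.
(Jan 7, 1647 is a Monday; Jul 15, 1652 is a Monday.)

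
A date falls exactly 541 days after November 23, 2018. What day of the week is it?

Sunday

First find the weekday of Nov 23, 2018. Doomsday rule: the anchor day for the 2000s is Tuesday. For year 18: 18÷12 = 1 r 6, and 6÷4 = 1, so 1+6+1 = 8.
Tuesday + 8 ≡ Wednesday — that's 2018's doomsday.
In November the doomsday date is Nov 7.
Nov 23 is 16 days after Nov 7; 16 mod 7 = 2, so Wednesday + 2 = Friday.
541 mod 7 = 2, so 541 days after a Friday is Friday + 2 = Sunday.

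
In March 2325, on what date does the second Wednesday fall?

March 11, 2325

March 1, 2325 is a Sunday.
The first Wednesday is therefore March 4 (3 days later).
The second Wednesday is 4 + 1×7 = March 11.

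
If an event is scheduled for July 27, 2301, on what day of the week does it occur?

Saturday

Doomsday rule: the anchor day for the 2300s is Wednesday. For year 01: 1÷12 = 0 r 1, and 1÷4 = 0, so 0+1+0 = 1.
Wednesday + 1 ≡ Thursday — that's 2301's doomsday.
In July the doomsday date is Jul 11.
Jul 27 is 16 days after Jul 11; 16 mod 7 = 2, so Thursday + 2 = Saturday.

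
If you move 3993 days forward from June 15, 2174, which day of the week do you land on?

Saturday

First find the weekday of Jun 15, 2174. Doomsday rule: the anchor day for the 2100s is Sunday. For year 74: 74÷12 = 6 r 2, and 2÷4 = 0, so 6+2+0 = 8.
Sunday + 8 ≡ Monday — that's 2174's doomsday.
In June the doomsday date is Jun 6.
Jun 15 is 9 days after Jun 6; 9 mod 7 = 2, so Monday + 2 = Wednesday.
3993 mod 7 = 3, so 3993 days after a Wednesday is Wednesday + 3 = Saturday.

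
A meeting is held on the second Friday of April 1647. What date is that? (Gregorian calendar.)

April 12, 1647

April 1, 1647 is a Monday.
The first Friday is therefore April 5 (4 days later).
The second Friday is 5 + 1×7 = April 12.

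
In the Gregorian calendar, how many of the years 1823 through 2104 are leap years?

69

Multiples of 4 in [1823,2104]: 71.
Of those, multiples of 100: 3 (not leap unless ÷400).
Multiples of 400: 1.
Leap years = 71 − 3 + 1 = 69.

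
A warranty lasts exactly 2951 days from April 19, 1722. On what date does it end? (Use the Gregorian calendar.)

+365 (one year) → Apr 19, 1723 (2586 left).
+366 (one year; includes Feb 29, 1724) → Apr 19, 1724 (2220 left).
+365 (one year) → Apr 19, 1725 (1855 left).
+365 (one year) → Apr 19, 1726 (1490 left).
+365 (one year) → Apr 19, 1727 (1125 left).
+366 (one year; includes Feb 29, 1728) → Apr 19, 1728 (759 left).
+365 (one year) → Apr 19, 1729 (394 left).
Apr has 30 days: +12 → May 1, 1729 (382 left).
May has 31 days: +31 → Jun 1, 1729 (351 left).
Jun has 30 days: +30 → Jul 1, 1729 (321 left).
Jul has 31 days: +31 → Aug 1, 1729 (290 left).
Aug has 31 days: +31 → Sep 1, 1729 (259 left).
Sep has 30 days: +30 → Oct 1, 1729 (229 left).
Oct has 31 days: +31 → Nov 1, 1729 (198 left).
Nov has 30 days: +30 → Dec 1, 1729 (168 left).
Dec has 31 days: +31 → Jan 1, 1730 (137 left).
Jan has 31 days: +31 → Feb 1, 1730 (106 left).
Feb has 28 days: +28 → Mar 1, 1730 (78 left).
Mar has 31 days: +31 → Apr 1, 1730 (47 left).
Apr has 30 days: +30 → May 1, 1730 (17 left).
+17 → May 18, 1730.

May 18, 1730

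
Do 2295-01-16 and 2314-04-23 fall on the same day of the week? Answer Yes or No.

From Jan 16, 2295 to Apr 23, 2314 is 7036 days.
7036 mod 7 = 1, so they are different weekdays.
(Jan 16, 2295 is a Wednesday; Apr 23, 2314 is a Thursday.)

No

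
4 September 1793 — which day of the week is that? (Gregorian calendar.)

Doomsday rule: the anchor day for the 1700s is Sunday. For year 93: 93÷12 = 7 r 9, and 9÷4 = 2, so 7+9+2 = 18.
Sunday + 18 ≡ Thursday — that's 1793's doomsday.
In September the doomsday date is Sep 5.
Sep 4 is 1 day before Sep 5; 1 mod 7 = 1, so Thursday − 1 = Wednesday.

Wednesday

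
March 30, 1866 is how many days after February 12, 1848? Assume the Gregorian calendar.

6621

Feb 12, 1848 → Feb 12, 1849: 366 days (Feb 29, 1848 is in that span).
Feb 12, 1849 → Feb 12, 1850: 365 days.
Feb 12, 1850 → Feb 12, 1851: 365 days.
Feb 12, 1851 → Feb 12, 1852: 365 days.
Feb 12, 1852 → Feb 12, 1853: 366 days (Feb 29, 1852 is in that span).
Feb 12, 1853 → Feb 12, 1854: 365 days.
Feb 12, 1854 → Feb 12, 1855: 365 days.
Feb 12, 1855 → Feb 12, 1856: 365 days.
Feb 12, 1856 → Feb 12, 1857: 366 days (Feb 29, 1856 is in that span).
Feb 12, 1857 → Feb 12, 1858: 365 days.
Feb 12, 1858 → Feb 12, 1859: 365 days.
Feb 12, 1859 → Feb 12, 1860: 365 days.
Feb 12, 1860 → Feb 12, 1861: 366 days (Feb 29, 1860 is in that span).
Feb 12, 1861 → Feb 12, 1862: 365 days.
Feb 12, 1862 → Feb 12, 1863: 365 days.
Feb 12, 1863 → Feb 12, 1864: 365 days.
Feb 12, 1864 → Feb 12, 1865: 366 days (Feb 29, 1864 is in that span).
Feb 12, 1865 → Feb 12, 1866: 365 days.
Feb 12, 1866 → Mar 12, 1866: 28 days (February has 28).
Mar 12, 1866 → Mar 30, 1866: 18 days.
Total: 6621 days.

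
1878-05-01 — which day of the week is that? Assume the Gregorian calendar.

Wednesday

Doomsday rule: the anchor day for the 1800s is Friday. For year 78: 78÷12 = 6 r 6, and 6÷4 = 1, so 6+6+1 = 13.
Friday + 13 ≡ Thursday — that's 1878's doomsday.
In May the doomsday date is May 9.
May 1 is 8 days before May 9; 8 mod 7 = 1, so Thursday − 1 = Wednesday.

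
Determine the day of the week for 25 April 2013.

January 1, 2013 is a Tuesday.
Jan 1, 2013 → Feb 1, 2013: 31 days (January has 31).
Feb 1, 2013 → Mar 1, 2013: 28 days (February has 28).
Mar 1, 2013 → Apr 1, 2013: 31 days (March has 31).
Apr 1, 2013 → Apr 25, 2013: 24 days.
Total: 114 days.
114 mod 7 = 2, so Tuesday + 2 = Thursday.

Thursday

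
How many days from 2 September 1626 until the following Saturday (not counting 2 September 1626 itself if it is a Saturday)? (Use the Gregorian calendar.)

Sep 2, 1626 is a Wednesday.
From Wednesday to the next Saturday is 3 days.

3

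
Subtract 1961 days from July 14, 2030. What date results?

−365 (one year) → Jul 14, 2029 (1596 left).
−365 (one year) → Jul 14, 2028 (1231 left).
−366 (one year; includes Feb 29, 2028) → Jul 14, 2027 (865 left).
−365 (one year) → Jul 14, 2026 (500 left).
−365 (one year) → Jul 14, 2025 (135 left).
−14 → Jun 30, 2025 (end of Jun, 30 days; 121 left).
−30 → May 31, 2025 (end of May, 31 days; 91 left).
−31 → Apr 30, 2025 (end of Apr, 30 days; 60 left).
−30 → Mar 31, 2025 (end of Mar, 31 days; 30 left).
−30 → Mar 1, 2025.

March 1, 2025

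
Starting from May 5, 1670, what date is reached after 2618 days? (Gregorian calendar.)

July 5, 1677

+365 (one year) → May 5, 1671 (2253 left).
+366 (one year; includes Feb 29, 1672) → May 5, 1672 (1887 left).
+365 (one year) → May 5, 1673 (1522 left).
+365 (one year) → May 5, 1674 (1157 left).
+365 (one year) → May 5, 1675 (792 left).
+366 (one year; includes Feb 29, 1676) → May 5, 1676 (426 left).
+365 (one year) → May 5, 1677 (61 left).
May has 31 days: +27 → Jun 1, 1677 (34 left).
Jun has 30 days: +30 → Jul 1, 1677 (4 left).
+4 → Jul 5, 1677.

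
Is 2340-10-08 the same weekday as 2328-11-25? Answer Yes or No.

From Nov 25, 2328 to Oct 8, 2340 is 4335 days.
4335 mod 7 = 2, so they are different weekdays.
(Nov 25, 2328 is a Sunday; Oct 8, 2340 is a Tuesday.)

No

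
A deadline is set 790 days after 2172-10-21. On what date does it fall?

+365 (one year) → Oct 21, 2173 (425 left).
+365 (one year) → Oct 21, 2174 (60 left).
Oct has 31 days: +11 → Nov 1, 2174 (49 left).
Nov has 30 days: +30 → Dec 1, 2174 (19 left).
+19 → Dec 20, 2174.

December 20, 2174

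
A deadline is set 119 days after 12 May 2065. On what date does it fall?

May has 31 days: +20 → Jun 1, 2065 (99 left).
Jun has 30 days: +30 → Jul 1, 2065 (69 left).
Jul has 31 days: +31 → Aug 1, 2065 (38 left).
Aug has 31 days: +31 → Sep 1, 2065 (7 left).
+7 → Sep 8, 2065.

September 8, 2065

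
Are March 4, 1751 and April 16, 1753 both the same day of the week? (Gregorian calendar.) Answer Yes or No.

From Mar 4, 1751 to Apr 16, 1753 is 774 days.
774 mod 7 = 4, so they are different weekdays.
(Mar 4, 1751 is a Thursday; Apr 16, 1753 is a Monday.)

No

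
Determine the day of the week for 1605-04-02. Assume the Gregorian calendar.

Doomsday rule: the anchor day for the 1600s is Tuesday. For year 05: 5÷12 = 0 r 5, and 5÷4 = 1, so 0+5+1 = 6.
Tuesday + 6 ≡ Monday — that's 1605's doomsday.
In April the doomsday date is Apr 4.
Apr 2 is 2 days before Apr 4; 2 mod 7 = 2, so Monday − 2 = Saturday.

Saturday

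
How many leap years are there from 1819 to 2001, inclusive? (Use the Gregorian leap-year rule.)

Multiples of 4 in [1819,2001]: 46.
Of those, multiples of 100: 2 (not leap unless ÷400).
Multiples of 400: 1.
Leap years = 46 − 2 + 1 = 45.

45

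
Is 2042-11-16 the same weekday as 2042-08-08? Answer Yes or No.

No

From Aug 8, 2042 to Nov 16, 2042 is 100 days.
100 mod 7 = 2, so they are different weekdays.
(Aug 8, 2042 is a Friday; Nov 16, 2042 is a Sunday.)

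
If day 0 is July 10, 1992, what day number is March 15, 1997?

1709

Jul 10, 1992 → Jul 10, 1993: 365 days.
Jul 10, 1993 → Jul 10, 1994: 365 days.
Jul 10, 1994 → Jul 10, 1995: 365 days.
Jul 10, 1995 → Jul 10, 1996: 366 days (Feb 29, 1996 is in that span).
Jul 10, 1996 → Aug 10, 1996: 31 days (July has 31).
Aug 10, 1996 → Sep 10, 1996: 31 days (August has 31).
Sep 10, 1996 → Oct 10, 1996: 30 days (September has 30).
Oct 10, 1996 → Nov 10, 1996: 31 days (October has 31).
Nov 10, 1996 → Dec 10, 1996: 30 days (November has 30).
Dec 10, 1996 → Jan 10, 1997: 31 days (December has 31).
Jan 10, 1997 → Feb 10, 1997: 31 days (January has 31).
Feb 10, 1997 → Mar 10, 1997: 28 days (February has 28).
Mar 10, 1997 → Mar 15, 1997: 5 days.
Total: 1709 days.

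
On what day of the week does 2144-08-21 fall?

Friday

Doomsday rule: the anchor day for the 2100s is Sunday. For year 44: 44÷12 = 3 r 8, and 8÷4 = 2, so 3+8+2 = 13.
Sunday + 13 ≡ Saturday — that's 2144's doomsday.
In August the doomsday date is Aug 8.
Aug 21 is 13 days after Aug 8; 13 mod 7 = 6, so Saturday + 6 = Friday.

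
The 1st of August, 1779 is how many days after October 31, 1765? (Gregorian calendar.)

5022

Oct 31, 1765 → Oct 31, 1766: 365 days.
Oct 31, 1766 → Oct 31, 1767: 365 days.
Oct 31, 1767 → Oct 31, 1768: 366 days (Feb 29, 1768 is in that span).
Oct 31, 1768 → Oct 31, 1769: 365 days.
Oct 31, 1769 → Oct 31, 1770: 365 days.
Oct 31, 1770 → Oct 31, 1771: 365 days.
Oct 31, 1771 → Oct 31, 1772: 366 days (Feb 29, 1772 is in that span).
Oct 31, 1772 → Oct 31, 1773: 365 days.
Oct 31, 1773 → Oct 31, 1774: 365 days.
Oct 31, 1774 → Oct 31, 1775: 365 days.
Oct 31, 1775 → Oct 31, 1776: 366 days (Feb 29, 1776 is in that span).
Oct 31, 1776 → Oct 31, 1777: 365 days.
Oct 31, 1777 → Oct 31, 1778: 365 days.
Oct 31, 1778 → Nov 30, 1778: 30 days (October has 31).
Nov 30, 1778 → Dec 30, 1778: 30 days (November has 30).
Dec 30, 1778 → Jan 30, 1779: 31 days (December has 31).
Jan 30, 1779 → Feb 28, 1779: 29 days (January has 31).
Feb 28, 1779 → Mar 28, 1779: 28 days (February has 28).
Mar 28, 1779 → Apr 28, 1779: 31 days (March has 31).
Apr 28, 1779 → May 28, 1779: 30 days (April has 30).
May 28, 1779 → Jun 28, 1779: 31 days (May has 31).
Jun 28, 1779 → Jul 28, 1779: 30 days (June has 30).
Jul 28, 1779 → Aug 1, 1779: 4 days.
Total: 5022 days.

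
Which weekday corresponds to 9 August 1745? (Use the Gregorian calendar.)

Doomsday rule: the anchor day for the 1700s is Sunday. For year 45: 45÷12 = 3 r 9, and 9÷4 = 2, so 3+9+2 = 14.
Sunday + 14 ≡ Sunday — that's 1745's doomsday.
In August the doomsday date is Aug 8.
Aug 9 is 1 day after Aug 8; 1 mod 7 = 1, so Sunday + 1 = Monday.

Monday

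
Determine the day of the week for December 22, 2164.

Saturday

Doomsday rule: the anchor day for the 2100s is Sunday. For year 64: 64÷12 = 5 r 4, and 4÷4 = 1, so 5+4+1 = 10.
Sunday + 10 ≡ Wednesday — that's 2164's doomsday.
In December the doomsday date is Dec 12.
Dec 22 is 10 days after Dec 12; 10 mod 7 = 3, so Wednesday + 3 = Saturday.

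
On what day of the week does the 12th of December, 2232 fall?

Doomsday rule: the anchor day for the 2200s is Friday. For year 32: 32÷12 = 2 r 8, and 8÷4 = 2, so 2+8+2 = 12.
Friday + 12 ≡ Wednesday — that's 2232's doomsday.
In December the doomsday date is Dec 12.
Dec 12 is the doomsday itself: Wednesday.

Wednesday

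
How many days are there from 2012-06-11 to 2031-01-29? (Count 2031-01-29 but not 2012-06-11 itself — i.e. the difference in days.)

Jun 11, 2012 → Jun 11, 2013: 365 days.
Jun 11, 2013 → Jun 11, 2014: 365 days.
Jun 11, 2014 → Jun 11, 2015: 365 days.
Jun 11, 2015 → Jun 11, 2016: 366 days (Feb 29, 2016 is in that span).
Jun 11, 2016 → Jun 11, 2017: 365 days.
Jun 11, 2017 → Jun 11, 2018: 365 days.
Jun 11, 2018 → Jun 11, 2019: 365 days.
Jun 11, 2019 → Jun 11, 2020: 366 days (Feb 29, 2020 is in that span).
Jun 11, 2020 → Jun 11, 2021: 365 days.
Jun 11, 2021 → Jun 11, 2022: 365 days.
Jun 11, 2022 → Jun 11, 2023: 365 days.
Jun 11, 2023 → Jun 11, 2024: 366 days (Feb 29, 2024 is in that span).
Jun 11, 2024 → Jun 11, 2025: 365 days.
Jun 11, 2025 → Jun 11, 2026: 365 days.
Jun 11, 2026 → Jun 11, 2027: 365 days.
Jun 11, 2027 → Jun 11, 2028: 366 days (Feb 29, 2028 is in that span).
Jun 11, 2028 → Jun 11, 2029: 365 days.
Jun 11, 2029 → Jun 11, 2030: 365 days.
Jun 11, 2030 → Jul 11, 2030: 30 days (June has 30).
Jul 11, 2030 → Aug 11, 2030: 31 days (July has 31).
Aug 11, 2030 → Sep 11, 2030: 31 days (August has 31).
Sep 11, 2030 → Oct 11, 2030: 30 days (September has 30).
Oct 11, 2030 → Nov 11, 2030: 31 days (October has 31).
Nov 11, 2030 → Dec 11, 2030: 30 days (November has 30).
Dec 11, 2030 → Jan 11, 2031: 31 days (December has 31).
Jan 11, 2031 → Jan 29, 2031: 18 days.
Total: 6806 days.

6806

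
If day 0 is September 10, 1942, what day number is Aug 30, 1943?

354

Sep 10, 1942 → Oct 10, 1942: 30 days (September has 30).
Oct 10, 1942 → Nov 10, 1942: 31 days (October has 31).
Nov 10, 1942 → Dec 10, 1942: 30 days (November has 30).
Dec 10, 1942 → Jan 10, 1943: 31 days (December has 31).
Jan 10, 1943 → Feb 10, 1943: 31 days (January has 31).
Feb 10, 1943 → Mar 10, 1943: 28 days (February has 28).
Mar 10, 1943 → Apr 10, 1943: 31 days (March has 31).
Apr 10, 1943 → May 10, 1943: 30 days (April has 30).
May 10, 1943 → Jun 10, 1943: 31 days (May has 31).
Jun 10, 1943 → Jul 10, 1943: 30 days (June has 30).
Jul 10, 1943 → Aug 10, 1943: 31 days (July has 31).
Aug 10, 1943 → Aug 30, 1943: 20 days.
Total: 354 days.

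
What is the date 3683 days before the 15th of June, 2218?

−365 (one year) → Jun 15, 2217 (3318 left).
−365 (one year) → Jun 15, 2216 (2953 left).
−366 (one year; includes Feb 29, 2216) → Jun 15, 2215 (2587 left).
−365 (one year) → Jun 15, 2214 (2222 left).
−365 (one year) → Jun 15, 2213 (1857 left).
−365 (one year) → Jun 15, 2212 (1492 left).
−366 (one year; includes Feb 29, 2212) → Jun 15, 2211 (1126 left).
−365 (one year) → Jun 15, 2210 (761 left).
−365 (one year) → Jun 15, 2209 (396 left).
−15 → May 31, 2209 (end of May, 31 days; 381 left).
−31 → Apr 30, 2209 (end of Apr, 30 days; 350 left).
−30 → Mar 31, 2209 (end of Mar, 31 days; 320 left).
−31 → Feb 28, 2209 (end of Feb, 28 days; 289 left).
−28 → Jan 31, 2209 (end of Jan, 31 days; 261 left).
−31 → Dec 31, 2208 (end of Dec, 31 days; 230 left).
−31 → Nov 30, 2208 (end of Nov, 30 days; 199 left).
−30 → Oct 31, 2208 (end of Oct, 31 days; 169 left).
−31 → Sep 30, 2208 (end of Sep, 30 days; 138 left).
−30 → Aug 31, 2208 (end of Aug, 31 days; 108 left).
−31 → Jul 31, 2208 (end of Jul, 31 days; 77 left).
−31 → Jun 30, 2208 (end of Jun, 30 days; 46 left).
−30 → May 31, 2208 (end of May, 31 days; 16 left).
−16 → May 15, 2208.

May 15, 2208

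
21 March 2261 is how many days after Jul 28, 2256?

Jul 28, 2256 → Jul 28, 2257: 365 days.
Jul 28, 2257 → Jul 28, 2258: 365 days.
Jul 28, 2258 → Jul 28, 2259: 365 days.
Jul 28, 2259 → Jul 28, 2260: 366 days (Feb 29, 2260 is in that span).
Jul 28, 2260 → Aug 28, 2260: 31 days (July has 31).
Aug 28, 2260 → Sep 28, 2260: 31 days (August has 31).
Sep 28, 2260 → Oct 28, 2260: 30 days (September has 30).
Oct 28, 2260 → Nov 28, 2260: 31 days (October has 31).
Nov 28, 2260 → Dec 28, 2260: 30 days (November has 30).
Dec 28, 2260 → Jan 28, 2261: 31 days (December has 31).
Jan 28, 2261 → Feb 28, 2261: 31 days (January has 31).
Feb 28, 2261 → Mar 21, 2261: 21 days.
Total: 1697 days.

1697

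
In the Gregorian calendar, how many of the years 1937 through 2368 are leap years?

105

Multiples of 4 in [1937,2368]: 108.
Of those, multiples of 100: 4 (not leap unless ÷400).
Multiples of 400: 1.
Leap years = 108 − 4 + 1 = 105.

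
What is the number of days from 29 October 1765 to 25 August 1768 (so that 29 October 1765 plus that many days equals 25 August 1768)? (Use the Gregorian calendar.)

1031

Oct 29, 1765 → Oct 29, 1766: 365 days.
Oct 29, 1766 → Oct 29, 1767: 365 days.
Oct 29, 1767 → Nov 29, 1767: 31 days (October has 31).
Nov 29, 1767 → Dec 29, 1767: 30 days (November has 30).
Dec 29, 1767 → Jan 29, 1768: 31 days (December has 31).
Jan 29, 1768 → Feb 29, 1768: 31 days (January has 31).
Feb 29, 1768 → Mar 29, 1768: 29 days (February has 29).
Mar 29, 1768 → Apr 29, 1768: 31 days (March has 31).
Apr 29, 1768 → May 29, 1768: 30 days (April has 30).
May 29, 1768 → Jun 29, 1768: 31 days (May has 31).
Jun 29, 1768 → Jul 29, 1768: 30 days (June has 30).
Jul 29, 1768 → Aug 25, 1768: 27 days.
Total: 1031 days.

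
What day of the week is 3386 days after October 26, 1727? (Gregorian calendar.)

Friday

Oct 26, 1727 is a Sunday.
3386 mod 7 = 5, so 3386 days after a Sunday is Sunday + 5 = Friday.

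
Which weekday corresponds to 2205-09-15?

January 1, 2205 is a Tuesday.
Jan 1, 2205 → Feb 1, 2205: 31 days (January has 31).
Feb 1, 2205 → Mar 1, 2205: 28 days (February has 28).
Mar 1, 2205 → Apr 1, 2205: 31 days (March has 31).
Apr 1, 2205 → May 1, 2205: 30 days (April has 30).
May 1, 2205 → Jun 1, 2205: 31 days (May has 31).
Jun 1, 2205 → Jul 1, 2205: 30 days (June has 30).
Jul 1, 2205 → Aug 1, 2205: 31 days (July has 31).
Aug 1, 2205 → Sep 1, 2205: 31 days (August has 31).
Sep 1, 2205 → Sep 15, 2205: 14 days.
Total: 257 days.
257 mod 7 = 5, so Tuesday + 5 = Sunday.

Sunday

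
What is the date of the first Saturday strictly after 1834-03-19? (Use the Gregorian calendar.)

Mar 19, 1834 is a Wednesday.
From Wednesday to the next Saturday is 3 days.
Mar 19, 1834 + 3 = Mar 22, 1834.

March 22, 1834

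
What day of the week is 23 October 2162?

Doomsday rule: the anchor day for the 2100s is Sunday. For year 62: 62÷12 = 5 r 2, and 2÷4 = 0, so 5+2+0 = 7.
Sunday + 7 ≡ Sunday — that's 2162's doomsday.
In October the doomsday date is Oct 10.
Oct 23 is 13 days after Oct 10; 13 mod 7 = 6, so Sunday + 6 = Saturday.

Saturday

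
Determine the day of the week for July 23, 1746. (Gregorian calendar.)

Saturday

Doomsday rule: the anchor day for the 1700s is Sunday. For year 46: 46÷12 = 3 r 10, and 10÷4 = 2, so 3+10+2 = 15.
Sunday + 15 ≡ Monday — that's 1746's doomsday.
In July the doomsday date is Jul 11.
Jul 23 is 12 days after Jul 11; 12 mod 7 = 5, so Monday + 5 = Saturday.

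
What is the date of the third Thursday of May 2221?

May 17, 2221

May 1, 2221 is a Tuesday.
The first Thursday is therefore May 3 (2 days later).
The third Thursday is 3 + 2×7 = May 17.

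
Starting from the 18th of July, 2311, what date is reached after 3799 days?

December 11, 2321

+366 (one year; includes Feb 29, 2312) → Jul 18, 2312 (3433 left).
+365 (one year) → Jul 18, 2313 (3068 left).
+365 (one year) → Jul 18, 2314 (2703 left).
+365 (one year) → Jul 18, 2315 (2338 left).
+366 (one year; includes Feb 29, 2316) → Jul 18, 2316 (1972 left).
+365 (one year) → Jul 18, 2317 (1607 left).
+365 (one year) → Jul 18, 2318 (1242 left).
+365 (one year) → Jul 18, 2319 (877 left).
+366 (one year; includes Feb 29, 2320) → Jul 18, 2320 (511 left).
+365 (one year) → Jul 18, 2321 (146 left).
Jul has 31 days: +14 → Aug 1, 2321 (132 left).
Aug has 31 days: +31 → Sep 1, 2321 (101 left).
Sep has 30 days: +30 → Oct 1, 2321 (71 left).
Oct has 31 days: +31 → Nov 1, 2321 (40 left).
Nov has 30 days: +30 → Dec 1, 2321 (10 left).
+10 → Dec 11, 2321.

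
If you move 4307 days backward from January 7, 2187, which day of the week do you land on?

First find the weekday of Jan 7, 2187. Doomsday rule: the anchor day for the 2100s is Sunday. For year 87: 87÷12 = 7 r 3, and 3÷4 = 0, so 7+3+0 = 10.
Sunday + 10 ≡ Wednesday — that's 2187's doomsday.
In January the doomsday date is Jan 3 (2187 is not a leap year).
Jan 7 is 4 days after Jan 3; 4 mod 7 = 4, so Wednesday + 4 = Sunday.
4307 mod 7 = 2, so 4307 days before a Sunday is Sunday − 2 = Friday.

Friday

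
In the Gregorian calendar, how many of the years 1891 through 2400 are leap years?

124

Multiples of 4 in [1891,2400]: 128.
Of those, multiples of 100: 6 (not leap unless ÷400).
Multiples of 400: 2.
Leap years = 128 − 6 + 2 = 124.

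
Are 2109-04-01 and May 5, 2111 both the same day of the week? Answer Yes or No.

From Apr 1, 2109 to May 5, 2111 is 764 days.
764 mod 7 = 1, so they are different weekdays.
(Apr 1, 2109 is a Monday; May 5, 2111 is a Tuesday.)

No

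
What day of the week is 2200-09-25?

Thursday

Doomsday rule: the anchor day for the 2200s is Friday. For year 00: 0÷12 = 0 r 0, and 0÷4 = 0, so 0+0+0 = 0.
Friday + 0 ≡ Friday — that's 2200's doomsday.
In September the doomsday date is Sep 5.
Sep 25 is 20 days after Sep 5; 20 mod 7 = 6, so Friday + 6 = Thursday.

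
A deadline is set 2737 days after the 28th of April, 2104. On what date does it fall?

+365 (one year) → Apr 28, 2105 (2372 left).
+365 (one year) → Apr 28, 2106 (2007 left).
+365 (one year) → Apr 28, 2107 (1642 left).
+366 (one year; includes Feb 29, 2108) → Apr 28, 2108 (1276 left).
+365 (one year) → Apr 28, 2109 (911 left).
+365 (one year) → Apr 28, 2110 (546 left).
+365 (one year) → Apr 28, 2111 (181 left).
Apr has 30 days: +3 → May 1, 2111 (178 left).
May has 31 days: +31 → Jun 1, 2111 (147 left).
Jun has 30 days: +30 → Jul 1, 2111 (117 left).
Jul has 31 days: +31 → Aug 1, 2111 (86 left).
Aug has 31 days: +31 → Sep 1, 2111 (55 left).
Sep has 30 days: +30 → Oct 1, 2111 (25 left).
+25 → Oct 26, 2111.

October 26, 2111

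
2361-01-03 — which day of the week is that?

Tuesday

Doomsday rule: the anchor day for the 2300s is Wednesday. For year 61: 61÷12 = 5 r 1, and 1÷4 = 0, so 5+1+0 = 6.
Wednesday + 6 ≡ Tuesday — that's 2361's doomsday.
In January the doomsday date is Jan 3 (2361 is not a leap year).
Jan 3 is the doomsday itself: Tuesday.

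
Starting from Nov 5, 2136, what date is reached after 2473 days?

August 14, 2143

+365 (one year) → Nov 5, 2137 (2108 left).
+365 (one year) → Nov 5, 2138 (1743 left).
+365 (one year) → Nov 5, 2139 (1378 left).
+366 (one year; includes Feb 29, 2140) → Nov 5, 2140 (1012 left).
+365 (one year) → Nov 5, 2141 (647 left).
+365 (one year) → Nov 5, 2142 (282 left).
Nov has 30 days: +26 → Dec 1, 2142 (256 left).
Dec has 31 days: +31 → Jan 1, 2143 (225 left).
Jan has 31 days: +31 → Feb 1, 2143 (194 left).
Feb has 28 days: +28 → Mar 1, 2143 (166 left).
Mar has 31 days: +31 → Apr 1, 2143 (135 left).
Apr has 30 days: +30 → May 1, 2143 (105 left).
May has 31 days: +31 → Jun 1, 2143 (74 left).
Jun has 30 days: +30 → Jul 1, 2143 (44 left).
Jul has 31 days: +31 → Aug 1, 2143 (13 left).
+13 → Aug 14, 2143.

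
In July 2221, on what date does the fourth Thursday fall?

July 26, 2221

July 1, 2221 is a Sunday.
The first Thursday is therefore July 5 (4 days later).
The fourth Thursday is 5 + 3×7 = July 26.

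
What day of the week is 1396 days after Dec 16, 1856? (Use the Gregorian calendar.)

First find the weekday of Dec 16, 1856. Doomsday rule: the anchor day for the 1800s is Friday. For year 56: 56÷12 = 4 r 8, and 8÷4 = 2, so 4+8+2 = 14.
Friday + 14 ≡ Friday — that's 1856's doomsday.
In December the doomsday date is Dec 12.
Dec 16 is 4 days after Dec 12; 4 mod 7 = 4, so Friday + 4 = Tuesday.
1396 mod 7 = 3, so 1396 days after a Tuesday is Tuesday + 3 = Friday.

Friday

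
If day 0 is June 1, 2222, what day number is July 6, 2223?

Jun 1, 2222 → Jul 1, 2222: 30 days (June has 30).
Jul 1, 2222 → Aug 1, 2222: 31 days (July has 31).
Aug 1, 2222 → Sep 1, 2222: 31 days (August has 31).
Sep 1, 2222 → Oct 1, 2222: 30 days (September has 30).
Oct 1, 2222 → Nov 1, 2222: 31 days (October has 31).
Nov 1, 2222 → Dec 1, 2222: 30 days (November has 30).
Dec 1, 2222 → Jan 1, 2223: 31 days (December has 31).
Jan 1, 2223 → Feb 1, 2223: 31 days (January has 31).
Feb 1, 2223 → Mar 1, 2223: 28 days (February has 28).
Mar 1, 2223 → Apr 1, 2223: 31 days (March has 31).
Apr 1, 2223 → May 1, 2223: 30 days (April has 30).
May 1, 2223 → Jun 1, 2223: 31 days (May has 31).
Jun 1, 2223 → Jul 1, 2223: 30 days (June has 30).
Jul 1, 2223 → Jul 6, 2223: 5 days.
Total: 400 days.

400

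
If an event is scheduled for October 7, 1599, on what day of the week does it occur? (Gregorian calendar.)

Doomsday rule: the anchor day for the 1500s is Wednesday. For year 99: 99÷12 = 8 r 3, and 3÷4 = 0, so 8+3+0 = 11.
Wednesday + 11 ≡ Sunday — that's 1599's doomsday.
In October the doomsday date is Oct 10.
Oct 7 is 3 days before Oct 10; 3 mod 7 = 3, so Sunday − 3 = Thursday.

Thursday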